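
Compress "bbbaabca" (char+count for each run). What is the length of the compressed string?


Input: bbbaabca
Runs:
  'b' x 3 => "b3"
  'a' x 2 => "a2"
  'b' x 1 => "b1"
  'c' x 1 => "c1"
  'a' x 1 => "a1"
Compressed: "b3a2b1c1a1"
Compressed length: 10

10


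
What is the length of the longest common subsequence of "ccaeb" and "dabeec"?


LCS of "ccaeb" and "dabeec"
DP table:
           d    a    b    e    e    c
      0    0    0    0    0    0    0
  c   0    0    0    0    0    0    1
  c   0    0    0    0    0    0    1
  a   0    0    1    1    1    1    1
  e   0    0    1    1    2    2    2
  b   0    0    1    2    2    2    2
LCS length = dp[5][6] = 2

2


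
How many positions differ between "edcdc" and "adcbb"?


Comparing "edcdc" and "adcbb" position by position:
  Position 0: 'e' vs 'a' => DIFFER
  Position 1: 'd' vs 'd' => same
  Position 2: 'c' vs 'c' => same
  Position 3: 'd' vs 'b' => DIFFER
  Position 4: 'c' vs 'b' => DIFFER
Positions that differ: 3

3


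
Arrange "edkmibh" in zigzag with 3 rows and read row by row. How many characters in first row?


Zigzag "edkmibh" into 3 rows:
Placing characters:
  'e' => row 0
  'd' => row 1
  'k' => row 2
  'm' => row 1
  'i' => row 0
  'b' => row 1
  'h' => row 2
Rows:
  Row 0: "ei"
  Row 1: "dmb"
  Row 2: "kh"
First row length: 2

2


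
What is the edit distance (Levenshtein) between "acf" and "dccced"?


Computing edit distance: "acf" -> "dccced"
DP table:
           d    c    c    c    e    d
      0    1    2    3    4    5    6
  a   1    1    2    3    4    5    6
  c   2    2    1    2    3    4    5
  f   3    3    2    2    3    4    5
Edit distance = dp[3][6] = 5

5


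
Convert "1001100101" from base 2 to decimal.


Input: "1001100101" in base 2
Positional expansion:
  Digit '1' (value 1) x 2^9 = 512
  Digit '0' (value 0) x 2^8 = 0
  Digit '0' (value 0) x 2^7 = 0
  Digit '1' (value 1) x 2^6 = 64
  Digit '1' (value 1) x 2^5 = 32
  Digit '0' (value 0) x 2^4 = 0
  Digit '0' (value 0) x 2^3 = 0
  Digit '1' (value 1) x 2^2 = 4
  Digit '0' (value 0) x 2^1 = 0
  Digit '1' (value 1) x 2^0 = 1
Sum = 613

613


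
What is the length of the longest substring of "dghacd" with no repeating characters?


Input: "dghacd"
Sliding window (track last position of each char):
  Position 0 ('d'): window [0,0] length 1 -- new best
  Position 1 ('g'): window [0,1] length 2 -- new best
  Position 2 ('h'): window [0,2] length 3 -- new best
  Position 3 ('a'): window [0,3] length 4 -- new best
  Position 4 ('c'): window [0,4] length 5 -- new best
  Position 5 ('d'): repeat (last at 0), move window start to 1
  Position 5 ('d'): window [1,5] length 5
Longest substring with no repeats: "dghac" with length 5

5


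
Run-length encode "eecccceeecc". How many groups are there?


Input: eecccceeecc
Scanning for consecutive runs:
  Group 1: 'e' x 2 (positions 0-1)
  Group 2: 'c' x 4 (positions 2-5)
  Group 3: 'e' x 3 (positions 6-8)
  Group 4: 'c' x 2 (positions 9-10)
Total groups: 4

4


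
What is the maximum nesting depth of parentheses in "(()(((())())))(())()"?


Input: "(()(((())())))(())()"
Tracking depth:
  Position 0 '(': depth becomes 1
  Position 1 '(': depth becomes 2
  Position 2 ')': depth becomes 1
  Position 3 '(': depth becomes 2
  Position 4 '(': depth becomes 3
  Position 5 '(': depth becomes 4
  Position 6 '(': depth becomes 5
  Position 7 ')': depth becomes 4
  Position 8 ')': depth becomes 3
  Position 9 '(': depth becomes 4
  Position 10 ')': depth becomes 3
  Position 11 ')': depth becomes 2
  Position 12 ')': depth becomes 1
  Position 13 ')': depth becomes 0
  Position 14 '(': depth becomes 1
  Position 15 '(': depth becomes 2
  Position 16 ')': depth becomes 1
  Position 17 ')': depth becomes 0
  Position 18 '(': depth becomes 1
  Position 19 ')': depth becomes 0
Maximum depth reached: 5

5


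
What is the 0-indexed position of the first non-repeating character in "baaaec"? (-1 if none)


Input: baaaec
Character frequencies:
  'a': 3
  'b': 1
  'c': 1
  'e': 1
Scanning left to right for freq == 1:
  Position 0 ('b'): unique! => answer = 0

0


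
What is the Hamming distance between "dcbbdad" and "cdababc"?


Comparing "dcbbdad" and "cdababc" position by position:
  Position 0: 'd' vs 'c' => differ
  Position 1: 'c' vs 'd' => differ
  Position 2: 'b' vs 'a' => differ
  Position 3: 'b' vs 'b' => same
  Position 4: 'd' vs 'a' => differ
  Position 5: 'a' vs 'b' => differ
  Position 6: 'd' vs 'c' => differ
Total differences (Hamming distance): 6

6


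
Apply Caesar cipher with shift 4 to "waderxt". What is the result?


Caesar cipher: shift "waderxt" by 4
  'w' (pos 22) + 4 = pos 0 = 'a'
  'a' (pos 0) + 4 = pos 4 = 'e'
  'd' (pos 3) + 4 = pos 7 = 'h'
  'e' (pos 4) + 4 = pos 8 = 'i'
  'r' (pos 17) + 4 = pos 21 = 'v'
  'x' (pos 23) + 4 = pos 1 = 'b'
  't' (pos 19) + 4 = pos 23 = 'x'
Result: aehivbx

aehivbx


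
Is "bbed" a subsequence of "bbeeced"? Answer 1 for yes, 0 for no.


Check if "bbed" is a subsequence of "bbeeced"
Greedy scan:
  Position 0 ('b'): matches sub[0] = 'b'
  Position 1 ('b'): matches sub[1] = 'b'
  Position 2 ('e'): matches sub[2] = 'e'
  Position 3 ('e'): no match needed
  Position 4 ('c'): no match needed
  Position 5 ('e'): no match needed
  Position 6 ('d'): matches sub[3] = 'd'
All 4 characters matched => is a subsequence

1


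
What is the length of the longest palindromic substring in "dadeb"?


Input: "dadeb"
Checking substrings for palindromes:
  [0:3] "dad" (len 3) => palindrome
Longest palindromic substring: "dad" with length 3

3


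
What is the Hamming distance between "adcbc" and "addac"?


Comparing "adcbc" and "addac" position by position:
  Position 0: 'a' vs 'a' => same
  Position 1: 'd' vs 'd' => same
  Position 2: 'c' vs 'd' => differ
  Position 3: 'b' vs 'a' => differ
  Position 4: 'c' vs 'c' => same
Total differences (Hamming distance): 2

2


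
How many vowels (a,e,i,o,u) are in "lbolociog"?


Input: lbolociog
Checking each character:
  'l' at position 0: consonant
  'b' at position 1: consonant
  'o' at position 2: vowel (running total: 1)
  'l' at position 3: consonant
  'o' at position 4: vowel (running total: 2)
  'c' at position 5: consonant
  'i' at position 6: vowel (running total: 3)
  'o' at position 7: vowel (running total: 4)
  'g' at position 8: consonant
Total vowels: 4

4


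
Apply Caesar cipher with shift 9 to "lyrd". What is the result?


Caesar cipher: shift "lyrd" by 9
  'l' (pos 11) + 9 = pos 20 = 'u'
  'y' (pos 24) + 9 = pos 7 = 'h'
  'r' (pos 17) + 9 = pos 0 = 'a'
  'd' (pos 3) + 9 = pos 12 = 'm'
Result: uham

uham


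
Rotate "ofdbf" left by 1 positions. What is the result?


Input: "ofdbf", rotate left by 1
First 1 characters: "o"
Remaining characters: "fdbf"
Concatenate remaining + first: "fdbf" + "o" = "fdbfo"

fdbfo


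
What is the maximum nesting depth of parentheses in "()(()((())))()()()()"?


Input: "()(()((())))()()()()"
Tracking depth:
  Position 0 '(': depth becomes 1
  Position 1 ')': depth becomes 0
  Position 2 '(': depth becomes 1
  Position 3 '(': depth becomes 2
  Position 4 ')': depth becomes 1
  Position 5 '(': depth becomes 2
  Position 6 '(': depth becomes 3
  Position 7 '(': depth becomes 4
  Position 8 ')': depth becomes 3
  Position 9 ')': depth becomes 2
  Position 10 ')': depth becomes 1
  Position 11 ')': depth becomes 0
  Position 12 '(': depth becomes 1
  Position 13 ')': depth becomes 0
  Position 14 '(': depth becomes 1
  Position 15 ')': depth becomes 0
  Position 16 '(': depth becomes 1
  Position 17 ')': depth becomes 0
  Position 18 '(': depth becomes 1
  Position 19 ')': depth becomes 0
Maximum depth reached: 4

4


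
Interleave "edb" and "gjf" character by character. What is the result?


Interleaving "edb" and "gjf":
  Position 0: 'e' from first, 'g' from second => "eg"
  Position 1: 'd' from first, 'j' from second => "dj"
  Position 2: 'b' from first, 'f' from second => "bf"
Result: egdjbf

egdjbf


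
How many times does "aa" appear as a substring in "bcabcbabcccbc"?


Searching for "aa" in "bcabcbabcccbc"
Scanning each position:
  Position 0: "bc" => no
  Position 1: "ca" => no
  Position 2: "ab" => no
  Position 3: "bc" => no
  Position 4: "cb" => no
  Position 5: "ba" => no
  Position 6: "ab" => no
  Position 7: "bc" => no
  Position 8: "cc" => no
  Position 9: "cc" => no
  Position 10: "cb" => no
  Position 11: "bc" => no
Total occurrences: 0

0


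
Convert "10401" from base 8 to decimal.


Input: "10401" in base 8
Positional expansion:
  Digit '1' (value 1) x 8^4 = 4096
  Digit '0' (value 0) x 8^3 = 0
  Digit '4' (value 4) x 8^2 = 256
  Digit '0' (value 0) x 8^1 = 0
  Digit '1' (value 1) x 8^0 = 1
Sum = 4353

4353


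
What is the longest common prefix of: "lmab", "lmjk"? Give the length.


Words: lmab, lmjk
  Position 0: all 'l' => match
  Position 1: all 'm' => match
  Position 2: ('a', 'j') => mismatch, stop
LCP = "lm" (length 2)

2


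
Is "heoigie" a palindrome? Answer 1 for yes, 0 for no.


Input: heoigie
Reversed: eigioeh
  Compare pos 0 ('h') with pos 6 ('e'): MISMATCH
  Compare pos 1 ('e') with pos 5 ('i'): MISMATCH
  Compare pos 2 ('o') with pos 4 ('g'): MISMATCH
Result: not a palindrome

0


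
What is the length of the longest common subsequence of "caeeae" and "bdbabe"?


LCS of "caeeae" and "bdbabe"
DP table:
           b    d    b    a    b    e
      0    0    0    0    0    0    0
  c   0    0    0    0    0    0    0
  a   0    0    0    0    1    1    1
  e   0    0    0    0    1    1    2
  e   0    0    0    0    1    1    2
  a   0    0    0    0    1    1    2
  e   0    0    0    0    1    1    2
LCS length = dp[6][6] = 2

2


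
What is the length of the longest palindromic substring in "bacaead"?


Input: "bacaead"
Checking substrings for palindromes:
  [1:4] "aca" (len 3) => palindrome
  [3:6] "aea" (len 3) => palindrome
Longest palindromic substring: "aca" with length 3

3


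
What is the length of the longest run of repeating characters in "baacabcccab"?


Input: "baacabcccab"
Scanning for longest run:
  Position 1 ('a'): new char, reset run to 1
  Position 2 ('a'): continues run of 'a', length=2
  Position 3 ('c'): new char, reset run to 1
  Position 4 ('a'): new char, reset run to 1
  Position 5 ('b'): new char, reset run to 1
  Position 6 ('c'): new char, reset run to 1
  Position 7 ('c'): continues run of 'c', length=2
  Position 8 ('c'): continues run of 'c', length=3
  Position 9 ('a'): new char, reset run to 1
  Position 10 ('b'): new char, reset run to 1
Longest run: 'c' with length 3

3


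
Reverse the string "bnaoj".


Input: bnaoj
Reading characters right to left:
  Position 4: 'j'
  Position 3: 'o'
  Position 2: 'a'
  Position 1: 'n'
  Position 0: 'b'
Reversed: joanb

joanb


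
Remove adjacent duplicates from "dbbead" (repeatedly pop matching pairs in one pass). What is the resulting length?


Input: dbbead
Stack-based adjacent duplicate removal:
  Read 'd': push. Stack: d
  Read 'b': push. Stack: db
  Read 'b': matches stack top 'b' => pop. Stack: d
  Read 'e': push. Stack: de
  Read 'a': push. Stack: dea
  Read 'd': push. Stack: dead
Final stack: "dead" (length 4)

4


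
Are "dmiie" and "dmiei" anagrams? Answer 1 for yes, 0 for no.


Strings: "dmiie", "dmiei"
Sorted first:  deiim
Sorted second: deiim
Sorted forms match => anagrams

1


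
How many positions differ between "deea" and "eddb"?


Comparing "deea" and "eddb" position by position:
  Position 0: 'd' vs 'e' => DIFFER
  Position 1: 'e' vs 'd' => DIFFER
  Position 2: 'e' vs 'd' => DIFFER
  Position 3: 'a' vs 'b' => DIFFER
Positions that differ: 4

4


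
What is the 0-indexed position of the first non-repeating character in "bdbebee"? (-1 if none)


Input: bdbebee
Character frequencies:
  'b': 3
  'd': 1
  'e': 3
Scanning left to right for freq == 1:
  Position 0 ('b'): freq=3, skip
  Position 1 ('d'): unique! => answer = 1

1


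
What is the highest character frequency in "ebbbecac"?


Input: ebbbecac
Character counts:
  'a': 1
  'b': 3
  'c': 2
  'e': 2
Maximum frequency: 3

3


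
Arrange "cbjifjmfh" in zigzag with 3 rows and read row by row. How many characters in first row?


Zigzag "cbjifjmfh" into 3 rows:
Placing characters:
  'c' => row 0
  'b' => row 1
  'j' => row 2
  'i' => row 1
  'f' => row 0
  'j' => row 1
  'm' => row 2
  'f' => row 1
  'h' => row 0
Rows:
  Row 0: "cfh"
  Row 1: "bijf"
  Row 2: "jm"
First row length: 3

3


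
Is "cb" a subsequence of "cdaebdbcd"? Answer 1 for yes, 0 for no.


Check if "cb" is a subsequence of "cdaebdbcd"
Greedy scan:
  Position 0 ('c'): matches sub[0] = 'c'
  Position 1 ('d'): no match needed
  Position 2 ('a'): no match needed
  Position 3 ('e'): no match needed
  Position 4 ('b'): matches sub[1] = 'b'
  Position 5 ('d'): no match needed
  Position 6 ('b'): no match needed
  Position 7 ('c'): no match needed
  Position 8 ('d'): no match needed
All 2 characters matched => is a subsequence

1


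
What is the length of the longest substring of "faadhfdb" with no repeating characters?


Input: "faadhfdb"
Sliding window (track last position of each char):
  Position 0 ('f'): window [0,0] length 1 -- new best
  Position 1 ('a'): window [0,1] length 2 -- new best
  Position 2 ('a'): repeat (last at 1), move window start to 2
  Position 2 ('a'): window [2,2] length 1
  Position 3 ('d'): window [2,3] length 2
  Position 4 ('h'): window [2,4] length 3 -- new best
  Position 5 ('f'): window [2,5] length 4 -- new best
  Position 6 ('d'): repeat (last at 3), move window start to 4
  Position 6 ('d'): window [4,6] length 3
  Position 7 ('b'): window [4,7] length 4
Longest substring with no repeats: "adhf" with length 4

4


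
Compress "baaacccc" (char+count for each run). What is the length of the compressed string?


Input: baaacccc
Runs:
  'b' x 1 => "b1"
  'a' x 3 => "a3"
  'c' x 4 => "c4"
Compressed: "b1a3c4"
Compressed length: 6

6


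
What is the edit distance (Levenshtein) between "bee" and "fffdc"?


Computing edit distance: "bee" -> "fffdc"
DP table:
           f    f    f    d    c
      0    1    2    3    4    5
  b   1    1    2    3    4    5
  e   2    2    2    3    4    5
  e   3    3    3    3    4    5
Edit distance = dp[3][5] = 5

5


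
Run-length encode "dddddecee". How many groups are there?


Input: dddddecee
Scanning for consecutive runs:
  Group 1: 'd' x 5 (positions 0-4)
  Group 2: 'e' x 1 (positions 5-5)
  Group 3: 'c' x 1 (positions 6-6)
  Group 4: 'e' x 2 (positions 7-8)
Total groups: 4

4


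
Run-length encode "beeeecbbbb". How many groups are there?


Input: beeeecbbbb
Scanning for consecutive runs:
  Group 1: 'b' x 1 (positions 0-0)
  Group 2: 'e' x 4 (positions 1-4)
  Group 3: 'c' x 1 (positions 5-5)
  Group 4: 'b' x 4 (positions 6-9)
Total groups: 4

4


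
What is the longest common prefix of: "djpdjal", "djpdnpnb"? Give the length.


Words: djpdjal, djpdnpnb
  Position 0: all 'd' => match
  Position 1: all 'j' => match
  Position 2: all 'p' => match
  Position 3: all 'd' => match
  Position 4: ('j', 'n') => mismatch, stop
LCP = "djpd" (length 4)

4


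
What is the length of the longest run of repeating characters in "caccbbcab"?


Input: "caccbbcab"
Scanning for longest run:
  Position 1 ('a'): new char, reset run to 1
  Position 2 ('c'): new char, reset run to 1
  Position 3 ('c'): continues run of 'c', length=2
  Position 4 ('b'): new char, reset run to 1
  Position 5 ('b'): continues run of 'b', length=2
  Position 6 ('c'): new char, reset run to 1
  Position 7 ('a'): new char, reset run to 1
  Position 8 ('b'): new char, reset run to 1
Longest run: 'c' with length 2

2


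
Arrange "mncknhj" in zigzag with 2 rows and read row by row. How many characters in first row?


Zigzag "mncknhj" into 2 rows:
Placing characters:
  'm' => row 0
  'n' => row 1
  'c' => row 0
  'k' => row 1
  'n' => row 0
  'h' => row 1
  'j' => row 0
Rows:
  Row 0: "mcnj"
  Row 1: "nkh"
First row length: 4

4


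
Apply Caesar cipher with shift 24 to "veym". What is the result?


Caesar cipher: shift "veym" by 24
  'v' (pos 21) + 24 = pos 19 = 't'
  'e' (pos 4) + 24 = pos 2 = 'c'
  'y' (pos 24) + 24 = pos 22 = 'w'
  'm' (pos 12) + 24 = pos 10 = 'k'
Result: tcwk

tcwk


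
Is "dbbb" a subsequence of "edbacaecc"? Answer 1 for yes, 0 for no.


Check if "dbbb" is a subsequence of "edbacaecc"
Greedy scan:
  Position 0 ('e'): no match needed
  Position 1 ('d'): matches sub[0] = 'd'
  Position 2 ('b'): matches sub[1] = 'b'
  Position 3 ('a'): no match needed
  Position 4 ('c'): no match needed
  Position 5 ('a'): no match needed
  Position 6 ('e'): no match needed
  Position 7 ('c'): no match needed
  Position 8 ('c'): no match needed
Only matched 2/4 characters => not a subsequence

0


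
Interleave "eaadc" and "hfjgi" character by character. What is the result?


Interleaving "eaadc" and "hfjgi":
  Position 0: 'e' from first, 'h' from second => "eh"
  Position 1: 'a' from first, 'f' from second => "af"
  Position 2: 'a' from first, 'j' from second => "aj"
  Position 3: 'd' from first, 'g' from second => "dg"
  Position 4: 'c' from first, 'i' from second => "ci"
Result: ehafajdgci

ehafajdgci


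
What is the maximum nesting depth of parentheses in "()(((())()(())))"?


Input: "()(((())()(())))"
Tracking depth:
  Position 0 '(': depth becomes 1
  Position 1 ')': depth becomes 0
  Position 2 '(': depth becomes 1
  Position 3 '(': depth becomes 2
  Position 4 '(': depth becomes 3
  Position 5 '(': depth becomes 4
  Position 6 ')': depth becomes 3
  Position 7 ')': depth becomes 2
  Position 8 '(': depth becomes 3
  Position 9 ')': depth becomes 2
  Position 10 '(': depth becomes 3
  Position 11 '(': depth becomes 4
  Position 12 ')': depth becomes 3
  Position 13 ')': depth becomes 2
  Position 14 ')': depth becomes 1
  Position 15 ')': depth becomes 0
Maximum depth reached: 4

4


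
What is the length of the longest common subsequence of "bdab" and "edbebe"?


LCS of "bdab" and "edbebe"
DP table:
           e    d    b    e    b    e
      0    0    0    0    0    0    0
  b   0    0    0    1    1    1    1
  d   0    0    1    1    1    1    1
  a   0    0    1    1    1    1    1
  b   0    0    1    2    2    2    2
LCS length = dp[4][6] = 2

2


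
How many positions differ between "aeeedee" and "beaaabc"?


Comparing "aeeedee" and "beaaabc" position by position:
  Position 0: 'a' vs 'b' => DIFFER
  Position 1: 'e' vs 'e' => same
  Position 2: 'e' vs 'a' => DIFFER
  Position 3: 'e' vs 'a' => DIFFER
  Position 4: 'd' vs 'a' => DIFFER
  Position 5: 'e' vs 'b' => DIFFER
  Position 6: 'e' vs 'c' => DIFFER
Positions that differ: 6

6


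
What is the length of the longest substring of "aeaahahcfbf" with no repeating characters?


Input: "aeaahahcfbf"
Sliding window (track last position of each char):
  Position 0 ('a'): window [0,0] length 1 -- new best
  Position 1 ('e'): window [0,1] length 2 -- new best
  Position 2 ('a'): repeat (last at 0), move window start to 1
  Position 2 ('a'): window [1,2] length 2
  Position 3 ('a'): repeat (last at 2), move window start to 3
  Position 3 ('a'): window [3,3] length 1
  Position 4 ('h'): window [3,4] length 2
  Position 5 ('a'): repeat (last at 3), move window start to 4
  Position 5 ('a'): window [4,5] length 2
  Position 6 ('h'): repeat (last at 4), move window start to 5
  Position 6 ('h'): window [5,6] length 2
  Position 7 ('c'): window [5,7] length 3 -- new best
  Position 8 ('f'): window [5,8] length 4 -- new best
  Position 9 ('b'): window [5,9] length 5 -- new best
  Position 10 ('f'): repeat (last at 8), move window start to 9
  Position 10 ('f'): window [9,10] length 2
Longest substring with no repeats: "ahcfb" with length 5

5


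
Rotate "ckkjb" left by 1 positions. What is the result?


Input: "ckkjb", rotate left by 1
First 1 characters: "c"
Remaining characters: "kkjb"
Concatenate remaining + first: "kkjb" + "c" = "kkjbc"

kkjbc


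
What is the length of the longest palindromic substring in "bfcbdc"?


Input: "bfcbdc"
Checking substrings for palindromes:
  No multi-char palindromic substrings found
Longest palindromic substring: "b" with length 1

1


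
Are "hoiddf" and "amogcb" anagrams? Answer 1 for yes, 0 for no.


Strings: "hoiddf", "amogcb"
Sorted first:  ddfhio
Sorted second: abcgmo
Differ at position 0: 'd' vs 'a' => not anagrams

0


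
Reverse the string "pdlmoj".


Input: pdlmoj
Reading characters right to left:
  Position 5: 'j'
  Position 4: 'o'
  Position 3: 'm'
  Position 2: 'l'
  Position 1: 'd'
  Position 0: 'p'
Reversed: jomldp

jomldp


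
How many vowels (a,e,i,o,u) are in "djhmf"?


Input: djhmf
Checking each character:
  'd' at position 0: consonant
  'j' at position 1: consonant
  'h' at position 2: consonant
  'm' at position 3: consonant
  'f' at position 4: consonant
Total vowels: 0

0


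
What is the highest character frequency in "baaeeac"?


Input: baaeeac
Character counts:
  'a': 3
  'b': 1
  'c': 1
  'e': 2
Maximum frequency: 3

3


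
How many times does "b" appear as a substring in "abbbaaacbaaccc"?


Searching for "b" in "abbbaaacbaaccc"
Scanning each position:
  Position 0: "a" => no
  Position 1: "b" => MATCH
  Position 2: "b" => MATCH
  Position 3: "b" => MATCH
  Position 4: "a" => no
  Position 5: "a" => no
  Position 6: "a" => no
  Position 7: "c" => no
  Position 8: "b" => MATCH
  Position 9: "a" => no
  Position 10: "a" => no
  Position 11: "c" => no
  Position 12: "c" => no
  Position 13: "c" => no
Total occurrences: 4

4


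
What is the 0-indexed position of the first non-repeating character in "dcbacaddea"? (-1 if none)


Input: dcbacaddea
Character frequencies:
  'a': 3
  'b': 1
  'c': 2
  'd': 3
  'e': 1
Scanning left to right for freq == 1:
  Position 0 ('d'): freq=3, skip
  Position 1 ('c'): freq=2, skip
  Position 2 ('b'): unique! => answer = 2

2


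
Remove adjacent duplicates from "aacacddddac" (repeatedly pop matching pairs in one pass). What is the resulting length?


Input: aacacddddac
Stack-based adjacent duplicate removal:
  Read 'a': push. Stack: a
  Read 'a': matches stack top 'a' => pop. Stack: (empty)
  Read 'c': push. Stack: c
  Read 'a': push. Stack: ca
  Read 'c': push. Stack: cac
  Read 'd': push. Stack: cacd
  Read 'd': matches stack top 'd' => pop. Stack: cac
  Read 'd': push. Stack: cacd
  Read 'd': matches stack top 'd' => pop. Stack: cac
  Read 'a': push. Stack: caca
  Read 'c': push. Stack: cacac
Final stack: "cacac" (length 5)

5


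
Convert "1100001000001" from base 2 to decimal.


Input: "1100001000001" in base 2
Positional expansion:
  Digit '1' (value 1) x 2^12 = 4096
  Digit '1' (value 1) x 2^11 = 2048
  Digit '0' (value 0) x 2^10 = 0
  Digit '0' (value 0) x 2^9 = 0
  Digit '0' (value 0) x 2^8 = 0
  Digit '0' (value 0) x 2^7 = 0
  Digit '1' (value 1) x 2^6 = 64
  Digit '0' (value 0) x 2^5 = 0
  Digit '0' (value 0) x 2^4 = 0
  Digit '0' (value 0) x 2^3 = 0
  Digit '0' (value 0) x 2^2 = 0
  Digit '0' (value 0) x 2^1 = 0
  Digit '1' (value 1) x 2^0 = 1
Sum = 6209

6209


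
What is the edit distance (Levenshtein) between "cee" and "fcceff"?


Computing edit distance: "cee" -> "fcceff"
DP table:
           f    c    c    e    f    f
      0    1    2    3    4    5    6
  c   1    1    1    2    3    4    5
  e   2    2    2    2    2    3    4
  e   3    3    3    3    2    3    4
Edit distance = dp[3][6] = 4

4


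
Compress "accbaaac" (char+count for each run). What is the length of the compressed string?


Input: accbaaac
Runs:
  'a' x 1 => "a1"
  'c' x 2 => "c2"
  'b' x 1 => "b1"
  'a' x 3 => "a3"
  'c' x 1 => "c1"
Compressed: "a1c2b1a3c1"
Compressed length: 10

10


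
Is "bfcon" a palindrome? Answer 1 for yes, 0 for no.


Input: bfcon
Reversed: nocfb
  Compare pos 0 ('b') with pos 4 ('n'): MISMATCH
  Compare pos 1 ('f') with pos 3 ('o'): MISMATCH
Result: not a palindrome

0


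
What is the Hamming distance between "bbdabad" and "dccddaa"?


Comparing "bbdabad" and "dccddaa" position by position:
  Position 0: 'b' vs 'd' => differ
  Position 1: 'b' vs 'c' => differ
  Position 2: 'd' vs 'c' => differ
  Position 3: 'a' vs 'd' => differ
  Position 4: 'b' vs 'd' => differ
  Position 5: 'a' vs 'a' => same
  Position 6: 'd' vs 'a' => differ
Total differences (Hamming distance): 6

6


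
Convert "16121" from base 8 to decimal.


Input: "16121" in base 8
Positional expansion:
  Digit '1' (value 1) x 8^4 = 4096
  Digit '6' (value 6) x 8^3 = 3072
  Digit '1' (value 1) x 8^2 = 64
  Digit '2' (value 2) x 8^1 = 16
  Digit '1' (value 1) x 8^0 = 1
Sum = 7249

7249


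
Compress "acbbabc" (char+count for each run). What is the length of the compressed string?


Input: acbbabc
Runs:
  'a' x 1 => "a1"
  'c' x 1 => "c1"
  'b' x 2 => "b2"
  'a' x 1 => "a1"
  'b' x 1 => "b1"
  'c' x 1 => "c1"
Compressed: "a1c1b2a1b1c1"
Compressed length: 12

12


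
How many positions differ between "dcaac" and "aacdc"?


Comparing "dcaac" and "aacdc" position by position:
  Position 0: 'd' vs 'a' => DIFFER
  Position 1: 'c' vs 'a' => DIFFER
  Position 2: 'a' vs 'c' => DIFFER
  Position 3: 'a' vs 'd' => DIFFER
  Position 4: 'c' vs 'c' => same
Positions that differ: 4

4


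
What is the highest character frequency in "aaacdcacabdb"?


Input: aaacdcacabdb
Character counts:
  'a': 5
  'b': 2
  'c': 3
  'd': 2
Maximum frequency: 5

5


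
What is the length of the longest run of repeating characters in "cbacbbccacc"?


Input: "cbacbbccacc"
Scanning for longest run:
  Position 1 ('b'): new char, reset run to 1
  Position 2 ('a'): new char, reset run to 1
  Position 3 ('c'): new char, reset run to 1
  Position 4 ('b'): new char, reset run to 1
  Position 5 ('b'): continues run of 'b', length=2
  Position 6 ('c'): new char, reset run to 1
  Position 7 ('c'): continues run of 'c', length=2
  Position 8 ('a'): new char, reset run to 1
  Position 9 ('c'): new char, reset run to 1
  Position 10 ('c'): continues run of 'c', length=2
Longest run: 'b' with length 2

2


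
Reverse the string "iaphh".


Input: iaphh
Reading characters right to left:
  Position 4: 'h'
  Position 3: 'h'
  Position 2: 'p'
  Position 1: 'a'
  Position 0: 'i'
Reversed: hhpai

hhpai


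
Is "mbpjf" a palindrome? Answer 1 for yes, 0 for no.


Input: mbpjf
Reversed: fjpbm
  Compare pos 0 ('m') with pos 4 ('f'): MISMATCH
  Compare pos 1 ('b') with pos 3 ('j'): MISMATCH
Result: not a palindrome

0


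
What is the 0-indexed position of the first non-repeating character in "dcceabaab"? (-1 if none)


Input: dcceabaab
Character frequencies:
  'a': 3
  'b': 2
  'c': 2
  'd': 1
  'e': 1
Scanning left to right for freq == 1:
  Position 0 ('d'): unique! => answer = 0

0


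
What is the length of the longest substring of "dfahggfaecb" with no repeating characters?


Input: "dfahggfaecb"
Sliding window (track last position of each char):
  Position 0 ('d'): window [0,0] length 1 -- new best
  Position 1 ('f'): window [0,1] length 2 -- new best
  Position 2 ('a'): window [0,2] length 3 -- new best
  Position 3 ('h'): window [0,3] length 4 -- new best
  Position 4 ('g'): window [0,4] length 5 -- new best
  Position 5 ('g'): repeat (last at 4), move window start to 5
  Position 5 ('g'): window [5,5] length 1
  Position 6 ('f'): window [5,6] length 2
  Position 7 ('a'): window [5,7] length 3
  Position 8 ('e'): window [5,8] length 4
  Position 9 ('c'): window [5,9] length 5
  Position 10 ('b'): window [5,10] length 6 -- new best
Longest substring with no repeats: "gfaecb" with length 6

6


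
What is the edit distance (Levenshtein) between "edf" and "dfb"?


Computing edit distance: "edf" -> "dfb"
DP table:
           d    f    b
      0    1    2    3
  e   1    1    2    3
  d   2    1    2    3
  f   3    2    1    2
Edit distance = dp[3][3] = 2

2


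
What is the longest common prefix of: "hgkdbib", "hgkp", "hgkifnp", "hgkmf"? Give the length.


Words: hgkdbib, hgkp, hgkifnp, hgkmf
  Position 0: all 'h' => match
  Position 1: all 'g' => match
  Position 2: all 'k' => match
  Position 3: ('d', 'p', 'i', 'm') => mismatch, stop
LCP = "hgk" (length 3)

3


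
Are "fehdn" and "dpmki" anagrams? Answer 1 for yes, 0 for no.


Strings: "fehdn", "dpmki"
Sorted first:  defhn
Sorted second: dikmp
Differ at position 1: 'e' vs 'i' => not anagrams

0


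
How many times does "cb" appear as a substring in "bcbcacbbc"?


Searching for "cb" in "bcbcacbbc"
Scanning each position:
  Position 0: "bc" => no
  Position 1: "cb" => MATCH
  Position 2: "bc" => no
  Position 3: "ca" => no
  Position 4: "ac" => no
  Position 5: "cb" => MATCH
  Position 6: "bb" => no
  Position 7: "bc" => no
Total occurrences: 2

2


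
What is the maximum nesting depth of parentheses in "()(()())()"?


Input: "()(()())()"
Tracking depth:
  Position 0 '(': depth becomes 1
  Position 1 ')': depth becomes 0
  Position 2 '(': depth becomes 1
  Position 3 '(': depth becomes 2
  Position 4 ')': depth becomes 1
  Position 5 '(': depth becomes 2
  Position 6 ')': depth becomes 1
  Position 7 ')': depth becomes 0
  Position 8 '(': depth becomes 1
  Position 9 ')': depth becomes 0
Maximum depth reached: 2

2


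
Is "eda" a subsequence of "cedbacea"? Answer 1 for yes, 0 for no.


Check if "eda" is a subsequence of "cedbacea"
Greedy scan:
  Position 0 ('c'): no match needed
  Position 1 ('e'): matches sub[0] = 'e'
  Position 2 ('d'): matches sub[1] = 'd'
  Position 3 ('b'): no match needed
  Position 4 ('a'): matches sub[2] = 'a'
  Position 5 ('c'): no match needed
  Position 6 ('e'): no match needed
  Position 7 ('a'): no match needed
All 3 characters matched => is a subsequence

1


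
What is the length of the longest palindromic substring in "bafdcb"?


Input: "bafdcb"
Checking substrings for palindromes:
  No multi-char palindromic substrings found
Longest palindromic substring: "b" with length 1

1


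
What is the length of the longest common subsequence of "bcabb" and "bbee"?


LCS of "bcabb" and "bbee"
DP table:
           b    b    e    e
      0    0    0    0    0
  b   0    1    1    1    1
  c   0    1    1    1    1
  a   0    1    1    1    1
  b   0    1    2    2    2
  b   0    1    2    2    2
LCS length = dp[5][4] = 2

2


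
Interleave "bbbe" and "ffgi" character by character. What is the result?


Interleaving "bbbe" and "ffgi":
  Position 0: 'b' from first, 'f' from second => "bf"
  Position 1: 'b' from first, 'f' from second => "bf"
  Position 2: 'b' from first, 'g' from second => "bg"
  Position 3: 'e' from first, 'i' from second => "ei"
Result: bfbfbgei

bfbfbgei


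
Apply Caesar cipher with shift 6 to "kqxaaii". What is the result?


Caesar cipher: shift "kqxaaii" by 6
  'k' (pos 10) + 6 = pos 16 = 'q'
  'q' (pos 16) + 6 = pos 22 = 'w'
  'x' (pos 23) + 6 = pos 3 = 'd'
  'a' (pos 0) + 6 = pos 6 = 'g'
  'a' (pos 0) + 6 = pos 6 = 'g'
  'i' (pos 8) + 6 = pos 14 = 'o'
  'i' (pos 8) + 6 = pos 14 = 'o'
Result: qwdggoo

qwdggoo


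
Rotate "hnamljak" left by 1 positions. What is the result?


Input: "hnamljak", rotate left by 1
First 1 characters: "h"
Remaining characters: "namljak"
Concatenate remaining + first: "namljak" + "h" = "namljakh"

namljakh


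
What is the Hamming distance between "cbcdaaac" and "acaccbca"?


Comparing "cbcdaaac" and "acaccbca" position by position:
  Position 0: 'c' vs 'a' => differ
  Position 1: 'b' vs 'c' => differ
  Position 2: 'c' vs 'a' => differ
  Position 3: 'd' vs 'c' => differ
  Position 4: 'a' vs 'c' => differ
  Position 5: 'a' vs 'b' => differ
  Position 6: 'a' vs 'c' => differ
  Position 7: 'c' vs 'a' => differ
Total differences (Hamming distance): 8

8


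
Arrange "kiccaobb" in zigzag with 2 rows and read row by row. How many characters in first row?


Zigzag "kiccaobb" into 2 rows:
Placing characters:
  'k' => row 0
  'i' => row 1
  'c' => row 0
  'c' => row 1
  'a' => row 0
  'o' => row 1
  'b' => row 0
  'b' => row 1
Rows:
  Row 0: "kcab"
  Row 1: "icob"
First row length: 4

4


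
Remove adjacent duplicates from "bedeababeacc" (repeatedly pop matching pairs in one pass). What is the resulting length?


Input: bedeababeacc
Stack-based adjacent duplicate removal:
  Read 'b': push. Stack: b
  Read 'e': push. Stack: be
  Read 'd': push. Stack: bed
  Read 'e': push. Stack: bede
  Read 'a': push. Stack: bedea
  Read 'b': push. Stack: bedeab
  Read 'a': push. Stack: bedeaba
  Read 'b': push. Stack: bedeabab
  Read 'e': push. Stack: bedeababe
  Read 'a': push. Stack: bedeababea
  Read 'c': push. Stack: bedeababeac
  Read 'c': matches stack top 'c' => pop. Stack: bedeababea
Final stack: "bedeababea" (length 10)

10


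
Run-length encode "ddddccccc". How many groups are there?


Input: ddddccccc
Scanning for consecutive runs:
  Group 1: 'd' x 4 (positions 0-3)
  Group 2: 'c' x 5 (positions 4-8)
Total groups: 2

2


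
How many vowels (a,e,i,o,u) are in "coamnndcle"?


Input: coamnndcle
Checking each character:
  'c' at position 0: consonant
  'o' at position 1: vowel (running total: 1)
  'a' at position 2: vowel (running total: 2)
  'm' at position 3: consonant
  'n' at position 4: consonant
  'n' at position 5: consonant
  'd' at position 6: consonant
  'c' at position 7: consonant
  'l' at position 8: consonant
  'e' at position 9: vowel (running total: 3)
Total vowels: 3

3


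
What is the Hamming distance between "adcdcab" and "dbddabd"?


Comparing "adcdcab" and "dbddabd" position by position:
  Position 0: 'a' vs 'd' => differ
  Position 1: 'd' vs 'b' => differ
  Position 2: 'c' vs 'd' => differ
  Position 3: 'd' vs 'd' => same
  Position 4: 'c' vs 'a' => differ
  Position 5: 'a' vs 'b' => differ
  Position 6: 'b' vs 'd' => differ
Total differences (Hamming distance): 6

6


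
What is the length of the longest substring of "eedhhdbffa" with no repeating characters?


Input: "eedhhdbffa"
Sliding window (track last position of each char):
  Position 0 ('e'): window [0,0] length 1 -- new best
  Position 1 ('e'): repeat (last at 0), move window start to 1
  Position 1 ('e'): window [1,1] length 1
  Position 2 ('d'): window [1,2] length 2 -- new best
  Position 3 ('h'): window [1,3] length 3 -- new best
  Position 4 ('h'): repeat (last at 3), move window start to 4
  Position 4 ('h'): window [4,4] length 1
  Position 5 ('d'): window [4,5] length 2
  Position 6 ('b'): window [4,6] length 3
  Position 7 ('f'): window [4,7] length 4 -- new best
  Position 8 ('f'): repeat (last at 7), move window start to 8
  Position 8 ('f'): window [8,8] length 1
  Position 9 ('a'): window [8,9] length 2
Longest substring with no repeats: "hdbf" with length 4

4


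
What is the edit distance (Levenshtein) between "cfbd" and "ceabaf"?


Computing edit distance: "cfbd" -> "ceabaf"
DP table:
           c    e    a    b    a    f
      0    1    2    3    4    5    6
  c   1    0    1    2    3    4    5
  f   2    1    1    2    3    4    4
  b   3    2    2    2    2    3    4
  d   4    3    3    3    3    3    4
Edit distance = dp[4][6] = 4

4


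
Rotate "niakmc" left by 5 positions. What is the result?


Input: "niakmc", rotate left by 5
First 5 characters: "niakm"
Remaining characters: "c"
Concatenate remaining + first: "c" + "niakm" = "cniakm"

cniakm


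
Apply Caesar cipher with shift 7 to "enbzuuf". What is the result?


Caesar cipher: shift "enbzuuf" by 7
  'e' (pos 4) + 7 = pos 11 = 'l'
  'n' (pos 13) + 7 = pos 20 = 'u'
  'b' (pos 1) + 7 = pos 8 = 'i'
  'z' (pos 25) + 7 = pos 6 = 'g'
  'u' (pos 20) + 7 = pos 1 = 'b'
  'u' (pos 20) + 7 = pos 1 = 'b'
  'f' (pos 5) + 7 = pos 12 = 'm'
Result: luigbbm

luigbbm


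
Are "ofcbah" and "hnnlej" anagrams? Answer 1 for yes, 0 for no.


Strings: "ofcbah", "hnnlej"
Sorted first:  abcfho
Sorted second: ehjlnn
Differ at position 0: 'a' vs 'e' => not anagrams

0


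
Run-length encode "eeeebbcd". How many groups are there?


Input: eeeebbcd
Scanning for consecutive runs:
  Group 1: 'e' x 4 (positions 0-3)
  Group 2: 'b' x 2 (positions 4-5)
  Group 3: 'c' x 1 (positions 6-6)
  Group 4: 'd' x 1 (positions 7-7)
Total groups: 4

4


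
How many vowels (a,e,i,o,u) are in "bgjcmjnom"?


Input: bgjcmjnom
Checking each character:
  'b' at position 0: consonant
  'g' at position 1: consonant
  'j' at position 2: consonant
  'c' at position 3: consonant
  'm' at position 4: consonant
  'j' at position 5: consonant
  'n' at position 6: consonant
  'o' at position 7: vowel (running total: 1)
  'm' at position 8: consonant
Total vowels: 1

1


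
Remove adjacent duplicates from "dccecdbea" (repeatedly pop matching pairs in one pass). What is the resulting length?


Input: dccecdbea
Stack-based adjacent duplicate removal:
  Read 'd': push. Stack: d
  Read 'c': push. Stack: dc
  Read 'c': matches stack top 'c' => pop. Stack: d
  Read 'e': push. Stack: de
  Read 'c': push. Stack: dec
  Read 'd': push. Stack: decd
  Read 'b': push. Stack: decdb
  Read 'e': push. Stack: decdbe
  Read 'a': push. Stack: decdbea
Final stack: "decdbea" (length 7)

7


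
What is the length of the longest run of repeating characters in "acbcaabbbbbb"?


Input: "acbcaabbbbbb"
Scanning for longest run:
  Position 1 ('c'): new char, reset run to 1
  Position 2 ('b'): new char, reset run to 1
  Position 3 ('c'): new char, reset run to 1
  Position 4 ('a'): new char, reset run to 1
  Position 5 ('a'): continues run of 'a', length=2
  Position 6 ('b'): new char, reset run to 1
  Position 7 ('b'): continues run of 'b', length=2
  Position 8 ('b'): continues run of 'b', length=3
  Position 9 ('b'): continues run of 'b', length=4
  Position 10 ('b'): continues run of 'b', length=5
  Position 11 ('b'): continues run of 'b', length=6
Longest run: 'b' with length 6

6


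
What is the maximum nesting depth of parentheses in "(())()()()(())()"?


Input: "(())()()()(())()"
Tracking depth:
  Position 0 '(': depth becomes 1
  Position 1 '(': depth becomes 2
  Position 2 ')': depth becomes 1
  Position 3 ')': depth becomes 0
  Position 4 '(': depth becomes 1
  Position 5 ')': depth becomes 0
  Position 6 '(': depth becomes 1
  Position 7 ')': depth becomes 0
  Position 8 '(': depth becomes 1
  Position 9 ')': depth becomes 0
  Position 10 '(': depth becomes 1
  Position 11 '(': depth becomes 2
  Position 12 ')': depth becomes 1
  Position 13 ')': depth becomes 0
  Position 14 '(': depth becomes 1
  Position 15 ')': depth becomes 0
Maximum depth reached: 2

2


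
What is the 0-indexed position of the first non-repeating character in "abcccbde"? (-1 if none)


Input: abcccbde
Character frequencies:
  'a': 1
  'b': 2
  'c': 3
  'd': 1
  'e': 1
Scanning left to right for freq == 1:
  Position 0 ('a'): unique! => answer = 0

0


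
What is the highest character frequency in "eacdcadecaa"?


Input: eacdcadecaa
Character counts:
  'a': 4
  'c': 3
  'd': 2
  'e': 2
Maximum frequency: 4

4


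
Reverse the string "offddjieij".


Input: offddjieij
Reading characters right to left:
  Position 9: 'j'
  Position 8: 'i'
  Position 7: 'e'
  Position 6: 'i'
  Position 5: 'j'
  Position 4: 'd'
  Position 3: 'd'
  Position 2: 'f'
  Position 1: 'f'
  Position 0: 'o'
Reversed: jieijddffo

jieijddffo


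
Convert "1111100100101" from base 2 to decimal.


Input: "1111100100101" in base 2
Positional expansion:
  Digit '1' (value 1) x 2^12 = 4096
  Digit '1' (value 1) x 2^11 = 2048
  Digit '1' (value 1) x 2^10 = 1024
  Digit '1' (value 1) x 2^9 = 512
  Digit '1' (value 1) x 2^8 = 256
  Digit '0' (value 0) x 2^7 = 0
  Digit '0' (value 0) x 2^6 = 0
  Digit '1' (value 1) x 2^5 = 32
  Digit '0' (value 0) x 2^4 = 0
  Digit '0' (value 0) x 2^3 = 0
  Digit '1' (value 1) x 2^2 = 4
  Digit '0' (value 0) x 2^1 = 0
  Digit '1' (value 1) x 2^0 = 1
Sum = 7973

7973


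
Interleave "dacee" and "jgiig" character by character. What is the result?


Interleaving "dacee" and "jgiig":
  Position 0: 'd' from first, 'j' from second => "dj"
  Position 1: 'a' from first, 'g' from second => "ag"
  Position 2: 'c' from first, 'i' from second => "ci"
  Position 3: 'e' from first, 'i' from second => "ei"
  Position 4: 'e' from first, 'g' from second => "eg"
Result: djagcieieg

djagcieieg
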